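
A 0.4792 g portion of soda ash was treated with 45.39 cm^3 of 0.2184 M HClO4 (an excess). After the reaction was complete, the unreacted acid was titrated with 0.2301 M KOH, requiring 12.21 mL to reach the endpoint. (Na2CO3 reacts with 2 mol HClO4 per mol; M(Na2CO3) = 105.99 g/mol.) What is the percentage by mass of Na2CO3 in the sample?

Total n(HClO4) added = 0.2184 x 0.04539 = 0.009913 mol.
n(KOH) used = 0.2301 x 0.01221 = 0.002810 mol, which equals the excess n(HClO4).
So n(HClO4) consumed by the sample = 0.009913 - 0.002810 = 0.007104 mol.
n(Na2CO3) = 0.007104 / 2 = 0.003552 mol.
mass Na2CO3 = 0.003552 x 105.99 = 0.3765 g, so %Na2CO3 = 0.3765/0.4792 x 100 = 78.6%.

78.6%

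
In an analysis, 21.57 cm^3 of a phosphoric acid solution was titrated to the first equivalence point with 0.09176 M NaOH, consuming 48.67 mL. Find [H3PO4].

n(NaOH) = 0.09176 x 0.04867 = 0.004466 mol.
At the first equivalence point, 1 mol OH^- react per mol H3PO4, so n(H3PO4) = 0.004466 / 1 = 0.004466 mol.
[H3PO4] = 0.004466 / 0.02157 L = 0.207 M.

0.207 M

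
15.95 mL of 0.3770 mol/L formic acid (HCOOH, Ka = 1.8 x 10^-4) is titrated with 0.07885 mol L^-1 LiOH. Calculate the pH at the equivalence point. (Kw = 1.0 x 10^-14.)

n(HCOOH) = 0.3770 x 0.01595 = 0.006013 mol; V(LiOH) at equivalence = 0.006013/0.07885 = 0.07626 L.
At equivalence all the acid is converted to HCOO-; total volume = 0.01595 + 0.07626 = 0.09221 L, so [HCOO-] = 0.006013/0.09221 = 0.06521 M.
Kb = Kw/Ka = 1.0e-14 / 1.8 x 10^-4 = 5.56e-11.
[OH^-] = sqrt(Kb x [HCOO-]) = sqrt(5.56e-11 x 0.06521) = 1.90e-6 M.
pOH = 5.72, so pH = 14.00 - 5.72 = 8.28.

8.28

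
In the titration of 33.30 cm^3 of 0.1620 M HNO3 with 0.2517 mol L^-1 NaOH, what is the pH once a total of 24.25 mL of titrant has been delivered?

12.09

n(acid) = 0.1620 x 0.03330 = 0.005395 mol; n(NaOH) added = 0.2517 x 0.02425 = 0.006104 mol.
Base is in excess by 0.006104 - 0.005395 = 0.0007091 mol in a total volume of 0.05755 L.
[OH^-] = 0.0007091/0.05755 = 0.01232 M, so pOH = 1.91 and pH = 14.00 - 1.91 = 12.09.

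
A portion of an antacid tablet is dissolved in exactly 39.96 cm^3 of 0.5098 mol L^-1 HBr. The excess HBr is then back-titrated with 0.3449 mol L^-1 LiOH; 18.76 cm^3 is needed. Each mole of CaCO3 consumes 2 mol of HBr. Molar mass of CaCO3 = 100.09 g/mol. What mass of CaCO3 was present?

0.696 g

Total n(HBr) added = 0.5098 x 0.03996 = 0.02037 mol.
n(LiOH) used = 0.3449 x 0.01876 = 0.006470 mol, which equals the excess n(HBr).
So n(HBr) consumed by the sample = 0.02037 - 0.006470 = 0.01390 mol.
n(CaCO3) = 0.01390 / 2 = 0.006951 mol.
mass = 0.006951 mol x 100.09 g/mol = 0.696 g.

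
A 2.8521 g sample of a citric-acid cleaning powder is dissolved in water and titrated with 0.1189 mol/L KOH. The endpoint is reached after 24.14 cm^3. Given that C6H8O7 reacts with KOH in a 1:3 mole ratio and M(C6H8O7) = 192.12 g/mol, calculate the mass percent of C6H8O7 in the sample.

6.44%

n(KOH) = 0.1189 x 0.02414 = 0.002870 mol.
n(C6H8O7) = 0.002870 / 3 = 0.0009567 mol.
mass of C6H8O7 = 0.0009567 x 192.12 = 0.1838 g.
% purity = 0.1838 / 2.8521 x 100 = 6.44%.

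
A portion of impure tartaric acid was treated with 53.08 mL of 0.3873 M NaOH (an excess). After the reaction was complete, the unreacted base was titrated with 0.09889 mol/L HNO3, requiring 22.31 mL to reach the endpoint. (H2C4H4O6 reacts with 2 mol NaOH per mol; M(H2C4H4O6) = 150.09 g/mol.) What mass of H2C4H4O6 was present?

1.38 g

Total n(NaOH) added = 0.3873 x 0.05308 = 0.02056 mol.
n(HNO3) used = 0.09889 x 0.02231 = 0.002206 mol, which equals the excess n(NaOH).
So n(NaOH) consumed by the sample = 0.02056 - 0.002206 = 0.01835 mol.
n(H2C4H4O6) = 0.01835 / 2 = 0.009176 mol.
mass = 0.009176 mol x 150.09 g/mol = 1.38 g.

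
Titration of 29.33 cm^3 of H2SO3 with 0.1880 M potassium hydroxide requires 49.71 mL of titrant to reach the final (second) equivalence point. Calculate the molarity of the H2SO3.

n(KOH) = 0.1880 x 0.04971 = 0.009345 mol.
At the final (second) equivalence point, 2 mol OH^- react per mol H2SO3, so n(H2SO3) = 0.009345 / 2 = 0.004673 mol.
[H2SO3] = 0.004673 / 0.02933 L = 0.159 M.

0.159 M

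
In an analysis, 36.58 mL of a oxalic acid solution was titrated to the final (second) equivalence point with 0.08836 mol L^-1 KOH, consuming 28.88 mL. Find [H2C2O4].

0.0349 M

n(KOH) = 0.08836 x 0.02888 = 0.002552 mol.
At the final (second) equivalence point, 2 mol OH^- react per mol H2C2O4, so n(H2C2O4) = 0.002552 / 2 = 0.001276 mol.
[H2C2O4] = 0.001276 / 0.03658 L = 0.0349 M.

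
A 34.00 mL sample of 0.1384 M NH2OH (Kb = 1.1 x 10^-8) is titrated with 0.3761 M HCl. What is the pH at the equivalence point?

3.52

n(NH2OH) = 0.1384 x 0.03400 = 0.004706 mol; V(HCl) at equivalence = 0.004706/0.3761 = 0.01251 L.
At equivalence the base is fully converted to NH3OH+; total volume = 0.04651 L, so [NH3OH+] = 0.004706/0.04651 = 0.1012 M.
Ka(NH3OH+) = Kw/Kb = 1.0e-14 / 1.1 x 10^-8 = 9.09e-7.
[H^+] = sqrt(Ka x [NH3OH+]) = sqrt(9.09e-7 x 0.1012) = 0.000303 M.
pH = -log(0.000303) = 3.52.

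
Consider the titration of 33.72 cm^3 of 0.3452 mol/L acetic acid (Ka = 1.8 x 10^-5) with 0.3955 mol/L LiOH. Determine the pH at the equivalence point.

n(CH3COOH) = 0.3452 x 0.03372 = 0.01164 mol; V(LiOH) at equivalence = 0.01164/0.3955 = 0.02943 L.
At equivalence all the acid is converted to CH3COO-; total volume = 0.03372 + 0.02943 = 0.06315 L, so [CH3COO-] = 0.01164/0.06315 = 0.1843 M.
Kb = Kw/Ka = 1.0e-14 / 1.8 x 10^-5 = 5.56e-10.
[OH^-] = sqrt(Kb x [CH3COO-]) = sqrt(5.56e-10 x 0.1843) = 1.01e-5 M.
pOH = 4.99, so pH = 14.00 - 4.99 = 9.01.

9.01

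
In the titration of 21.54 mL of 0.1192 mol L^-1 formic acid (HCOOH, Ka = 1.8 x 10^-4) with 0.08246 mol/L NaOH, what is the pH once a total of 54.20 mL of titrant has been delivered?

n(acid) = 0.1192 x 0.02154 = 0.002568 mol; n(NaOH) added = 0.08246 x 0.05420 = 0.004469 mol.
Base is in excess by 0.004469 - 0.002568 = 0.001902 mol in a total volume of 0.07574 L.
[OH^-] = 0.001902/0.07574 = 0.02511 M, so pOH = 1.60 and pH = 14.00 - 1.60 = 12.40.

12.40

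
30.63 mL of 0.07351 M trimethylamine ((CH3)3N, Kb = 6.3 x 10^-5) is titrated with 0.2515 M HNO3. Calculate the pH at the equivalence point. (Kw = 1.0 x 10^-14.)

5.52

n((CH3)3N) = 0.07351 x 0.03063 = 0.002252 mol; V(HNO3) at equivalence = 0.002252/0.2515 = 0.008953 L.
At equivalence the base is fully converted to (CH3)3NH+; total volume = 0.03958 L, so [(CH3)3NH+] = 0.002252/0.03958 = 0.05688 M.
Ka((CH3)3NH+) = Kw/Kb = 1.0e-14 / 6.3 x 10^-5 = 1.59e-10.
[H^+] = sqrt(Ka x [(CH3)3NH+]) = sqrt(1.59e-10 x 0.05688) = 3.00e-6 M.
pH = -log(3.00e-6) = 5.52.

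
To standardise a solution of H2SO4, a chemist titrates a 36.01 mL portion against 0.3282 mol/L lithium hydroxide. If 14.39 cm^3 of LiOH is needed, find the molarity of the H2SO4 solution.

n(LiOH) delivered = 0.3282 x 0.01439 = 0.004723 mol.
The reaction is 1 H2SO4 + 2 LiOH, so n(H2SO4) = 0.004723 x 1/2 = 0.002361 mol.
[H2SO4] = 0.002361 mol / 0.03601 L = 0.0656 M.

0.0656 M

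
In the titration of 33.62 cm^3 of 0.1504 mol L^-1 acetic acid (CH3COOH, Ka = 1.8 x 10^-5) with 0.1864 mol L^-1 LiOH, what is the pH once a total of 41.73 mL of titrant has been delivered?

12.56

n(acid) = 0.1504 x 0.03362 = 0.005056 mol; n(LiOH) added = 0.1864 x 0.04173 = 0.007778 mol.
Base is in excess by 0.007778 - 0.005056 = 0.002722 mol in a total volume of 0.07535 L.
[OH^-] = 0.002722/0.07535 = 0.03613 M, so pOH = 1.44 and pH = 14.00 - 1.44 = 12.56.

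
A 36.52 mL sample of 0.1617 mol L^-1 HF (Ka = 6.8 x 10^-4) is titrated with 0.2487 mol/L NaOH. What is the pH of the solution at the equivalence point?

n(HF) = 0.1617 x 0.03652 = 0.005905 mol; V(NaOH) at equivalence = 0.005905/0.2487 = 0.02374 L.
At equivalence all the acid is converted to F-; total volume = 0.03652 + 0.02374 = 0.06026 L, so [F-] = 0.005905/0.06026 = 0.09799 M.
Kb = Kw/Ka = 1.0e-14 / 6.8 x 10^-4 = 1.47e-11.
[OH^-] = sqrt(Kb x [F-]) = sqrt(1.47e-11 x 0.09799) = 1.20e-6 M.
pOH = 5.92, so pH = 14.00 - 5.92 = 8.08.

8.08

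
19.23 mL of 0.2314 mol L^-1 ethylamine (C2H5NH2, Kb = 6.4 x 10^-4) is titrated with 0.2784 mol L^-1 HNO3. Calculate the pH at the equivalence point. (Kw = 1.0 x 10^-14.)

n(C2H5NH2) = 0.2314 x 0.01923 = 0.004450 mol; V(HNO3) at equivalence = 0.004450/0.2784 = 0.01598 L.
At equivalence the base is fully converted to C2H5NH3+; total volume = 0.03521 L, so [C2H5NH3+] = 0.004450/0.03521 = 0.1264 M.
Ka(C2H5NH3+) = Kw/Kb = 1.0e-14 / 6.4 x 10^-4 = 1.56e-11.
[H^+] = sqrt(Ka x [C2H5NH3+]) = sqrt(1.56e-11 x 0.1264) = 1.41e-6 M.
pH = -log(1.41e-6) = 5.85.

5.85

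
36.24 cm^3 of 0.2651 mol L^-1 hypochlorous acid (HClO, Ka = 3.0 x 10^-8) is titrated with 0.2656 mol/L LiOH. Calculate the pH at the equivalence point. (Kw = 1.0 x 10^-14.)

10.32

n(HClO) = 0.2651 x 0.03624 = 0.009607 mol; V(LiOH) at equivalence = 0.009607/0.2656 = 0.03617 L.
At equivalence all the acid is converted to ClO-; total volume = 0.03624 + 0.03617 = 0.07241 L, so [ClO-] = 0.009607/0.07241 = 0.1327 M.
Kb = Kw/Ka = 1.0e-14 / 3.0 x 10^-8 = 3.33e-7.
[OH^-] = sqrt(Kb x [ClO-]) = sqrt(3.33e-7 x 0.1327) = 0.000210 M.
pOH = 3.68, so pH = 14.00 - 3.68 = 10.32.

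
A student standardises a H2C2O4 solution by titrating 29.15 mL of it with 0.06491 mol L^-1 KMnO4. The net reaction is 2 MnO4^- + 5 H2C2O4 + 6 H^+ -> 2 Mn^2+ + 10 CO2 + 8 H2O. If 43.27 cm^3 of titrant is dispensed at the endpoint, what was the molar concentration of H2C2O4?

n(KMnO4) = 0.06491 x 0.04327 = 0.002809 mol.
From the balanced equation, 2 mol KMnO4 reacts with 5 mol H2C2O4, so n(H2C2O4) = 0.002809 x 5/2 = 0.007022 mol.
[H2C2O4] = 0.007022 / 0.02915 L = 0.241 M.

0.241 M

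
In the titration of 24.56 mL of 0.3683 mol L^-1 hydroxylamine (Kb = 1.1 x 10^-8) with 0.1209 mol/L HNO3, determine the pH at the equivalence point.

n(NH2OH) = 0.3683 x 0.02456 = 0.009045 mol; V(HNO3) at equivalence = 0.009045/0.1209 = 0.07482 L.
At equivalence the base is fully converted to NH3OH+; total volume = 0.09938 L, so [NH3OH+] = 0.009045/0.09938 = 0.09102 M.
Ka(NH3OH+) = Kw/Kb = 1.0e-14 / 1.1 x 10^-8 = 9.09e-7.
[H^+] = sqrt(Ka x [NH3OH+]) = sqrt(9.09e-7 x 0.09102) = 0.000288 M.
pH = -log(0.000288) = 3.54.

3.54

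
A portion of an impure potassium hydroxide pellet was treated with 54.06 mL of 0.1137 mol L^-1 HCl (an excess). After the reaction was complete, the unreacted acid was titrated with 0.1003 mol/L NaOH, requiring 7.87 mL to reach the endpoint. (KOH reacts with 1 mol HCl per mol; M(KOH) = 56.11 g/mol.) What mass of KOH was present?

0.301 g

Total n(HCl) added = 0.1137 x 0.05406 = 0.006147 mol.
n(NaOH) used = 0.1003 x 0.007870 = 0.0007894 mol, which equals the excess n(HCl).
So n(HCl) consumed by the sample = 0.006147 - 0.0007894 = 0.005357 mol.
n(KOH) = 0.005357 / 1 = 0.005357 mol.
mass = 0.005357 mol x 56.11 g/mol = 0.301 g.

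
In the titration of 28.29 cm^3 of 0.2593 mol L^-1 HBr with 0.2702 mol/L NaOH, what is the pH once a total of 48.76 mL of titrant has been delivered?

n(acid) = 0.2593 x 0.02829 = 0.007336 mol; n(NaOH) added = 0.2702 x 0.04876 = 0.01317 mol.
Base is in excess by 0.01317 - 0.007336 = 0.005839 mol in a total volume of 0.07705 L.
[OH^-] = 0.005839/0.07705 = 0.07579 M, so pOH = 1.12 and pH = 14.00 - 1.12 = 12.88.

12.88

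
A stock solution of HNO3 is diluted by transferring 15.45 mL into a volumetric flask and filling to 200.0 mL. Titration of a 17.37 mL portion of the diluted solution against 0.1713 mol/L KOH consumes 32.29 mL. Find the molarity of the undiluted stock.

4.12 M

n(KOH) = 0.1713 x 0.03229 = 0.005531 mol.
n(HNO3) in the aliquot = 0.005531 mol.
[diluted HNO3] = 0.005531 / 0.01737 = 0.3184 M.
Dilution factor = 200.0/15.45 = 12.94, so [stock] = 0.3184 x 12.94 = 4.12 M.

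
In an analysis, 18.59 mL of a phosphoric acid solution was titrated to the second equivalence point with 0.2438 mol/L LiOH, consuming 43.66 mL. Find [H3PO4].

n(LiOH) = 0.2438 x 0.04366 = 0.01064 mol.
At the second equivalence point, 2 mol OH^- react per mol H3PO4, so n(H3PO4) = 0.01064 / 2 = 0.005322 mol.
[H3PO4] = 0.005322 / 0.01859 L = 0.286 M.

0.286 M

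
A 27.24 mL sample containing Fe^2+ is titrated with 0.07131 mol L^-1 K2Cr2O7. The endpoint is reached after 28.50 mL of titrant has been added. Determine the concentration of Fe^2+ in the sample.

n(K2Cr2O7) = 0.07131 x 0.02850 = 0.002032 mol.
From the balanced equation, 1 mol K2Cr2O7 reacts with 6 mol Fe^2+, so n(Fe^2+) = 0.002032 x 6/1 = 0.01219 mol.
[Fe^2+] = 0.01219 / 0.02724 L = 0.448 M.

0.448 M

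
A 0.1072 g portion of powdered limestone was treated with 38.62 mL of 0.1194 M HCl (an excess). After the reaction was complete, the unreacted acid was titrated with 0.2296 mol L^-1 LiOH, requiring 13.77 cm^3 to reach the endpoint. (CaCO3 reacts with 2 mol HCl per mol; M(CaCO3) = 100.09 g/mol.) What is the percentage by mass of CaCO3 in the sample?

Total n(HCl) added = 0.1194 x 0.03862 = 0.004611 mol.
n(LiOH) used = 0.2296 x 0.01377 = 0.003162 mol, which equals the excess n(HCl).
So n(HCl) consumed by the sample = 0.004611 - 0.003162 = 0.001450 mol.
n(CaCO3) = 0.001450 / 2 = 0.0007248 mol.
mass CaCO3 = 0.0007248 x 100.09 = 0.07255 g, so %CaCO3 = 0.07255/0.1072 x 100 = 67.7%.

67.7%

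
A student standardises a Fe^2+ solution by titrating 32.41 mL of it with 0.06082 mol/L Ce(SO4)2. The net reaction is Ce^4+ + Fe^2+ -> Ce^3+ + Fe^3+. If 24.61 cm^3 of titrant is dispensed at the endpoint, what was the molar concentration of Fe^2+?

n(Ce(SO4)2) = 0.06082 x 0.02461 = 0.001497 mol.
From the balanced equation, 1 mol Ce(SO4)2 reacts with 1 mol Fe^2+, so n(Fe^2+) = 0.001497 x 1/1 = 0.001497 mol.
[Fe^2+] = 0.001497 / 0.03241 L = 0.0462 M.

0.0462 M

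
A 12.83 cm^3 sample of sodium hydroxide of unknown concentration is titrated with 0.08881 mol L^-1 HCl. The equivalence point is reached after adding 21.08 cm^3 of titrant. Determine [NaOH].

n(HCl) delivered = 0.08881 x 0.02108 = 0.001872 mol.
For a 1:1 reaction, n(NaOH) = 0.001872 mol.
[NaOH] = 0.001872 mol / 0.01283 L = 0.146 M.

0.146 M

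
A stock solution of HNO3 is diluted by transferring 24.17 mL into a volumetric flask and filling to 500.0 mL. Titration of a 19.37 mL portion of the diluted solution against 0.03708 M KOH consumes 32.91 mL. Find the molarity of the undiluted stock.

1.30 M

n(KOH) = 0.03708 x 0.03291 = 0.001220 mol.
n(HNO3) in the aliquot = 0.001220 mol.
[diluted HNO3] = 0.001220 / 0.01937 = 0.06300 M.
Dilution factor = 500.0/24.17 = 20.69, so [stock] = 0.06300 x 20.69 = 1.30 M.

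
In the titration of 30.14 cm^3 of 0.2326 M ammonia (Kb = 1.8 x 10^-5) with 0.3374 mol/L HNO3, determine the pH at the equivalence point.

n(NH3) = 0.2326 x 0.03014 = 0.007011 mol; V(HNO3) at equivalence = 0.007011/0.3374 = 0.02078 L.
At equivalence the base is fully converted to NH4+; total volume = 0.05092 L, so [NH4+] = 0.007011/0.05092 = 0.1377 M.
Ka(NH4+) = Kw/Kb = 1.0e-14 / 1.8 x 10^-5 = 5.56e-10.
[H^+] = sqrt(Ka x [NH4+]) = sqrt(5.56e-10 x 0.1377) = 8.75e-6 M.
pH = -log(8.75e-6) = 5.06.

5.06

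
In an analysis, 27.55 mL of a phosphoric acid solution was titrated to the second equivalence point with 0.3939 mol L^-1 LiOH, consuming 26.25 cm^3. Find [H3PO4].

0.188 M

n(LiOH) = 0.3939 x 0.02625 = 0.01034 mol.
At the second equivalence point, 2 mol OH^- react per mol H3PO4, so n(H3PO4) = 0.01034 / 2 = 0.005170 mol.
[H3PO4] = 0.005170 / 0.02755 L = 0.188 M.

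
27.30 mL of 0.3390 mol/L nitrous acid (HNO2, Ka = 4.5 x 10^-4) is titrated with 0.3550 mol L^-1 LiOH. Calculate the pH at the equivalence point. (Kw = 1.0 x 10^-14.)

n(HNO2) = 0.3390 x 0.02730 = 0.009255 mol; V(LiOH) at equivalence = 0.009255/0.3550 = 0.02607 L.
At equivalence all the acid is converted to NO2-; total volume = 0.02730 + 0.02607 = 0.05337 L, so [NO2-] = 0.009255/0.05337 = 0.1734 M.
Kb = Kw/Ka = 1.0e-14 / 4.5 x 10^-4 = 2.22e-11.
[OH^-] = sqrt(Kb x [NO2-]) = sqrt(2.22e-11 x 0.1734) = 1.96e-6 M.
pOH = 5.71, so pH = 14.00 - 5.71 = 8.29.

8.29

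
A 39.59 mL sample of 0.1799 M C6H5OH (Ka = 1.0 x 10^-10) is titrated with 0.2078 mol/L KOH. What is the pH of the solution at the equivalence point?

11.49

n(C6H5OH) = 0.1799 x 0.03959 = 0.007122 mol; V(KOH) at equivalence = 0.007122/0.2078 = 0.03427 L.
At equivalence all the acid is converted to C6H5O-; total volume = 0.03959 + 0.03427 = 0.07386 L, so [C6H5O-] = 0.007122/0.07386 = 0.09642 M.
Kb = Kw/Ka = 1.0e-14 / 1.0 x 10^-10 = 0.000100.
[OH^-] = sqrt(Kb x [C6H5O-]) = sqrt(0.000100 x 0.09642) = 0.00311 M.
pOH = 2.51, so pH = 14.00 - 2.51 = 11.49.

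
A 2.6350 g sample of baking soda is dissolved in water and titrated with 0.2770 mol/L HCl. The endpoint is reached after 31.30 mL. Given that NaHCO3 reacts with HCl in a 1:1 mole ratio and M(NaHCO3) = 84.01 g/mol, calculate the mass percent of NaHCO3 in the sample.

n(HCl) = 0.2770 x 0.03130 = 0.008670 mol.
n(NaHCO3) = 0.008670 / 1 = 0.008670 mol.
mass of NaHCO3 = 0.008670 x 84.01 = 0.7284 g.
% purity = 0.7284 / 2.6350 x 100 = 27.6%.

27.6%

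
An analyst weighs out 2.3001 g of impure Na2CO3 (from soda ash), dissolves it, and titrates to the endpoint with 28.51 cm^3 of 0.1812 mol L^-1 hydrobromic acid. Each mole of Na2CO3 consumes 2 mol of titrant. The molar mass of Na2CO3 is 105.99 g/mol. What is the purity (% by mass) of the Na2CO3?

11.9%

n(HBr) = 0.1812 x 0.02851 = 0.005166 mol.
n(Na2CO3) = 0.005166 / 2 = 0.002583 mol.
mass of Na2CO3 = 0.002583 x 105.99 = 0.2738 g.
% purity = 0.2738 / 2.3001 x 100 = 11.9%.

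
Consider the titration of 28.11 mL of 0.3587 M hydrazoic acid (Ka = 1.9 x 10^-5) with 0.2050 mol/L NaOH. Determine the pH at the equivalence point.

8.92

n(HN3) = 0.3587 x 0.02811 = 0.01008 mol; V(NaOH) at equivalence = 0.01008/0.2050 = 0.04919 L.
At equivalence all the acid is converted to N3-; total volume = 0.02811 + 0.04919 = 0.07730 L, so [N3-] = 0.01008/0.07730 = 0.1304 M.
Kb = Kw/Ka = 1.0e-14 / 1.9 x 10^-5 = 5.26e-10.
[OH^-] = sqrt(Kb x [N3-]) = sqrt(5.26e-10 x 0.1304) = 8.29e-6 M.
pOH = 5.08, so pH = 14.00 - 5.08 = 8.92.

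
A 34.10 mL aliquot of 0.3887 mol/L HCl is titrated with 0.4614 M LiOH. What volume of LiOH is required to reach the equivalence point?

28.7 mL

n(HCl) = 0.3887 mol/L x 0.03410 L = 0.01325 mol.
At equivalence n(LiOH) = n(HCl) = 0.01325 mol.
V(LiOH) = 0.01325 / 0.4614 = 0.02873 L = 28.7 mL.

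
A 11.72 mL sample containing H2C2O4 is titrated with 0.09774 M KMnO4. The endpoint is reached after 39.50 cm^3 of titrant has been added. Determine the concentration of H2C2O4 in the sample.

n(KMnO4) = 0.09774 x 0.03950 = 0.003861 mol.
From the balanced equation, 2 mol KMnO4 reacts with 5 mol H2C2O4, so n(H2C2O4) = 0.003861 x 5/2 = 0.009652 mol.
[H2C2O4] = 0.009652 / 0.01172 L = 0.824 M.

0.824 M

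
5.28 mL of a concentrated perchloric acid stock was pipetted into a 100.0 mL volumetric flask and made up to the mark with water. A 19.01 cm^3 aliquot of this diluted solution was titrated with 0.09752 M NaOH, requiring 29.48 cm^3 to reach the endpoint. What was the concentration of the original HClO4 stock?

n(NaOH) = 0.09752 x 0.02948 = 0.002875 mol.
n(HClO4) in the aliquot = 0.002875 mol.
[diluted HClO4] = 0.002875 / 0.01901 = 0.1512 M.
Dilution factor = 100.0/5.280 = 18.94, so [stock] = 0.1512 x 18.94 = 2.86 M.

2.86 M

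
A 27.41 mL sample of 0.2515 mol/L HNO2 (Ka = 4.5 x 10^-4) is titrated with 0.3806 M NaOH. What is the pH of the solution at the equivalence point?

n(HNO2) = 0.2515 x 0.02741 = 0.006894 mol; V(NaOH) at equivalence = 0.006894/0.3806 = 0.01811 L.
At equivalence all the acid is converted to NO2-; total volume = 0.02741 + 0.01811 = 0.04552 L, so [NO2-] = 0.006894/0.04552 = 0.1514 M.
Kb = Kw/Ka = 1.0e-14 / 4.5 x 10^-4 = 2.22e-11.
[OH^-] = sqrt(Kb x [NO2-]) = sqrt(2.22e-11 x 0.1514) = 1.83e-6 M.
pOH = 5.74, so pH = 14.00 - 5.74 = 8.26.

8.26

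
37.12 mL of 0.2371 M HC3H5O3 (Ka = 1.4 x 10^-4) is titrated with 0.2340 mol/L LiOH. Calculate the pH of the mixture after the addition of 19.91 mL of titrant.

Initial n(HC3H5O3) = 0.2371 x 0.03712 = 0.008801 mol.
n(LiOH) added = 0.2340 x 0.01991 = 0.004659 mol, converting that many moles of HC3H5O3 to C3H5O3-.
Remaining n(HC3H5O3) = 0.004142 mol; n(C3H5O3-) = 0.004659 mol.
By Henderson-Hasselbalch, pH = pKa + log([A^-]/[HA]) = 3.85 + log(0.004659/0.004142) = 3.85 + (+0.05) = 3.90.

3.90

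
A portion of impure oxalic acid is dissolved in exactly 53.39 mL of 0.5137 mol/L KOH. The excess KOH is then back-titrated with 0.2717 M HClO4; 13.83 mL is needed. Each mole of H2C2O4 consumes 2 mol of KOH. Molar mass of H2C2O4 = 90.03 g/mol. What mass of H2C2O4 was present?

Total n(KOH) added = 0.5137 x 0.05339 = 0.02743 mol.
n(HClO4) used = 0.2717 x 0.01383 = 0.003758 mol, which equals the excess n(KOH).
So n(KOH) consumed by the sample = 0.02743 - 0.003758 = 0.02367 mol.
n(H2C2O4) = 0.02367 / 2 = 0.01183 mol.
mass = 0.01183 mol x 90.03 g/mol = 1.07 g.

1.07 g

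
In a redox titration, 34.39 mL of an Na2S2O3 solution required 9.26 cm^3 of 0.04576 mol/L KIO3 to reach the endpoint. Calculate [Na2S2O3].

0.0739 M

n(KIO3) = 0.04576 x 0.009260 = 0.0004237 mol.
From the balanced equation, 1 mol KIO3 reacts with 6 mol Na2S2O3, so n(Na2S2O3) = 0.0004237 x 6/1 = 0.002542 mol.
[Na2S2O3] = 0.002542 / 0.03439 L = 0.0739 M.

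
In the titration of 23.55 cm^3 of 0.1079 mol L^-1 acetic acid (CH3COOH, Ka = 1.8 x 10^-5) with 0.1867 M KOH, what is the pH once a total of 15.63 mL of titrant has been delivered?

11.98

n(acid) = 0.1079 x 0.02355 = 0.002541 mol; n(KOH) added = 0.1867 x 0.01563 = 0.002918 mol.
Base is in excess by 0.002918 - 0.002541 = 0.0003771 mol in a total volume of 0.03918 L.
[OH^-] = 0.0003771/0.03918 = 0.009624 M, so pOH = 2.02 and pH = 14.00 - 2.02 = 11.98.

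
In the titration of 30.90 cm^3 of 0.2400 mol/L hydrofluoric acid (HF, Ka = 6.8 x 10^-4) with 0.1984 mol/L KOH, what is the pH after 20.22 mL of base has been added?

3.24

Initial n(HF) = 0.2400 x 0.03090 = 0.007416 mol.
n(KOH) added = 0.1984 x 0.02022 = 0.004012 mol, converting that many moles of HF to F-.
Remaining n(HF) = 0.003404 mol; n(F-) = 0.004012 mol.
By Henderson-Hasselbalch, pH = pKa + log([A^-]/[HA]) = 3.17 + log(0.004012/0.003404) = 3.17 + (+0.07) = 3.24.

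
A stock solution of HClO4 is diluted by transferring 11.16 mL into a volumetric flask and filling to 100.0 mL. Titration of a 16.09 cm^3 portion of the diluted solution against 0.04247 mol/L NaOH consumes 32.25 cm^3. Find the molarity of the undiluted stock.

0.763 M

n(NaOH) = 0.04247 x 0.03225 = 0.001370 mol.
n(HClO4) in the aliquot = 0.001370 mol.
[diluted HClO4] = 0.001370 / 0.01609 = 0.08512 M.
Dilution factor = 100.0/11.16 = 8.961, so [stock] = 0.08512 x 8.961 = 0.763 M.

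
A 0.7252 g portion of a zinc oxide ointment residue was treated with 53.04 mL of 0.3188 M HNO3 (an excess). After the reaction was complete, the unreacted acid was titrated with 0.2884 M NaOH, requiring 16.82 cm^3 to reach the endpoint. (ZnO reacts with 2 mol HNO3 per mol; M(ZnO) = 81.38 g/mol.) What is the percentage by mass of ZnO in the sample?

Total n(HNO3) added = 0.3188 x 0.05304 = 0.01691 mol.
n(NaOH) used = 0.2884 x 0.01682 = 0.004851 mol, which equals the excess n(HNO3).
So n(HNO3) consumed by the sample = 0.01691 - 0.004851 = 0.01206 mol.
n(ZnO) = 0.01206 / 2 = 0.006029 mol.
mass ZnO = 0.006029 x 81.38 = 0.4907 g, so %ZnO = 0.4907/0.7252 x 100 = 67.7%.

67.7%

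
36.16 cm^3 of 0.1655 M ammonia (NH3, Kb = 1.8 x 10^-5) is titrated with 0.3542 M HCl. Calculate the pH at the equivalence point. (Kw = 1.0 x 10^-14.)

5.10

n(NH3) = 0.1655 x 0.03616 = 0.005984 mol; V(HCl) at equivalence = 0.005984/0.3542 = 0.01690 L.
At equivalence the base is fully converted to NH4+; total volume = 0.05306 L, so [NH4+] = 0.005984/0.05306 = 0.1128 M.
Ka(NH4+) = Kw/Kb = 1.0e-14 / 1.8 x 10^-5 = 5.56e-10.
[H^+] = sqrt(Ka x [NH4+]) = sqrt(5.56e-10 x 0.1128) = 7.92e-6 M.
pH = -log(7.92e-6) = 5.10.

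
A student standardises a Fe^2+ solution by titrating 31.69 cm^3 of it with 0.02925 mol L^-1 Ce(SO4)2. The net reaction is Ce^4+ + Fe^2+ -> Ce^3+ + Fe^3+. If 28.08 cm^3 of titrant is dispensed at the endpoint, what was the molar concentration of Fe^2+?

n(Ce(SO4)2) = 0.02925 x 0.02808 = 0.0008213 mol.
From the balanced equation, 1 mol Ce(SO4)2 reacts with 1 mol Fe^2+, so n(Fe^2+) = 0.0008213 x 1/1 = 0.0008213 mol.
[Fe^2+] = 0.0008213 / 0.03169 L = 0.0259 M.

0.0259 M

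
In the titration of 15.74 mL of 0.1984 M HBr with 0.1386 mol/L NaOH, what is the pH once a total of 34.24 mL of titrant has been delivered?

n(acid) = 0.1984 x 0.01574 = 0.003123 mol; n(NaOH) added = 0.1386 x 0.03424 = 0.004746 mol.
Base is in excess by 0.004746 - 0.003123 = 0.001623 mol in a total volume of 0.04998 L.
[OH^-] = 0.001623/0.04998 = 0.03247 M, so pOH = 1.49 and pH = 14.00 - 1.49 = 12.51.

12.51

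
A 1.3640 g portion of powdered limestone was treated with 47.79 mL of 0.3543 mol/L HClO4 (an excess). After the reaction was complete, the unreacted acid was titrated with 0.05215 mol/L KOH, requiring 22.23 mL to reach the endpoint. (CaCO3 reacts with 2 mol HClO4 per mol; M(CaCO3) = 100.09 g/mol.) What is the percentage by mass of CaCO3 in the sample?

Total n(HClO4) added = 0.3543 x 0.04779 = 0.01693 mol.
n(KOH) used = 0.05215 x 0.02223 = 0.001159 mol, which equals the excess n(HClO4).
So n(HClO4) consumed by the sample = 0.01693 - 0.001159 = 0.01577 mol.
n(CaCO3) = 0.01577 / 2 = 0.007886 mol.
mass CaCO3 = 0.007886 x 100.09 = 0.7893 g, so %CaCO3 = 0.7893/1.3640 x 100 = 57.9%.

57.9%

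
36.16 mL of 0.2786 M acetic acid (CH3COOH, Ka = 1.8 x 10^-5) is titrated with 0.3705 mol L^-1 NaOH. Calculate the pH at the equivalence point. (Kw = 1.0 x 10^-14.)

8.97

n(CH3COOH) = 0.2786 x 0.03616 = 0.01007 mol; V(NaOH) at equivalence = 0.01007/0.3705 = 0.02719 L.
At equivalence all the acid is converted to CH3COO-; total volume = 0.03616 + 0.02719 = 0.06335 L, so [CH3COO-] = 0.01007/0.06335 = 0.1590 M.
Kb = Kw/Ka = 1.0e-14 / 1.8 x 10^-5 = 5.56e-10.
[OH^-] = sqrt(Kb x [CH3COO-]) = sqrt(5.56e-10 x 0.1590) = 9.40e-6 M.
pOH = 5.03, so pH = 14.00 - 5.03 = 8.97.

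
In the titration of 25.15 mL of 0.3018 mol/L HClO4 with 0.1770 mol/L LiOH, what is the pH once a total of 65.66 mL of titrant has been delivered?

12.65

n(acid) = 0.3018 x 0.02515 = 0.007590 mol; n(LiOH) added = 0.1770 x 0.06566 = 0.01162 mol.
Base is in excess by 0.01162 - 0.007590 = 0.004032 mol in a total volume of 0.09081 L.
[OH^-] = 0.004032/0.09081 = 0.04440 M, so pOH = 1.35 and pH = 14.00 - 1.35 = 12.65.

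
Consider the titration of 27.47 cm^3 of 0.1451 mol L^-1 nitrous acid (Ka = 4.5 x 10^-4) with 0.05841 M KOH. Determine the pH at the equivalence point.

7.98

n(HNO2) = 0.1451 x 0.02747 = 0.003986 mol; V(KOH) at equivalence = 0.003986/0.05841 = 0.06824 L.
At equivalence all the acid is converted to NO2-; total volume = 0.02747 + 0.06824 = 0.09571 L, so [NO2-] = 0.003986/0.09571 = 0.04165 M.
Kb = Kw/Ka = 1.0e-14 / 4.5 x 10^-4 = 2.22e-11.
[OH^-] = sqrt(Kb x [NO2-]) = sqrt(2.22e-11 x 0.04165) = 9.62e-7 M.
pOH = 6.02, so pH = 14.00 - 6.02 = 7.98.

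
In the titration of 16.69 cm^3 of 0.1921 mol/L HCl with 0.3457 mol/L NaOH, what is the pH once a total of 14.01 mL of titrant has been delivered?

12.73

n(acid) = 0.1921 x 0.01669 = 0.003206 mol; n(NaOH) added = 0.3457 x 0.01401 = 0.004843 mol.
Base is in excess by 0.004843 - 0.003206 = 0.001637 mol in a total volume of 0.03070 L.
[OH^-] = 0.001637/0.03070 = 0.05333 M, so pOH = 1.27 and pH = 14.00 - 1.27 = 12.73.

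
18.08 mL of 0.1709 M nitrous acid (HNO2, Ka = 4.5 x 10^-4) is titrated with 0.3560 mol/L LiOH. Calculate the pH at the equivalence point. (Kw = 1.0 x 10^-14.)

n(HNO2) = 0.1709 x 0.01808 = 0.003090 mol; V(LiOH) at equivalence = 0.003090/0.3560 = 0.008679 L.
At equivalence all the acid is converted to NO2-; total volume = 0.01808 + 0.008679 = 0.02676 L, so [NO2-] = 0.003090/0.02676 = 0.1155 M.
Kb = Kw/Ka = 1.0e-14 / 4.5 x 10^-4 = 2.22e-11.
[OH^-] = sqrt(Kb x [NO2-]) = sqrt(2.22e-11 x 0.1155) = 1.60e-6 M.
pOH = 5.80, so pH = 14.00 - 5.80 = 8.20.

8.20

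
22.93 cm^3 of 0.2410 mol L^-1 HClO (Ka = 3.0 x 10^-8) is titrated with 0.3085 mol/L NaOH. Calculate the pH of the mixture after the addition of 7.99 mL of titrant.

Initial n(HClO) = 0.2410 x 0.02293 = 0.005526 mol.
n(NaOH) added = 0.3085 x 0.007990 = 0.002465 mol, converting that many moles of HClO to ClO-.
Remaining n(HClO) = 0.003061 mol; n(ClO-) = 0.002465 mol.
By Henderson-Hasselbalch, pH = pKa + log([A^-]/[HA]) = 7.52 + log(0.002465/0.003061) = 7.52 + (-0.09) = 7.43.

7.43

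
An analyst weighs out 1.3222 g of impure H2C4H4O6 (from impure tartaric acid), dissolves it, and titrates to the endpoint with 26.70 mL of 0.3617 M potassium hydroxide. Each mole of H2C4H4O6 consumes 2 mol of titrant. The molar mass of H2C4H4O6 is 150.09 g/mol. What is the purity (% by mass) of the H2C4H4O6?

54.8%

n(KOH) = 0.3617 x 0.02670 = 0.009657 mol.
n(H2C4H4O6) = 0.009657 / 2 = 0.004829 mol.
mass of H2C4H4O6 = 0.004829 x 150.09 = 0.7247 g.
% purity = 0.7247 / 1.3222 x 100 = 54.8%.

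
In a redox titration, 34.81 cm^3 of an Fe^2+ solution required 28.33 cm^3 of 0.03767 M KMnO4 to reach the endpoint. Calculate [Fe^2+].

0.153 M

n(KMnO4) = 0.03767 x 0.02833 = 0.001067 mol.
From the balanced equation, 1 mol KMnO4 reacts with 5 mol Fe^2+, so n(Fe^2+) = 0.001067 x 5/1 = 0.005336 mol.
[Fe^2+] = 0.005336 / 0.03481 L = 0.153 M.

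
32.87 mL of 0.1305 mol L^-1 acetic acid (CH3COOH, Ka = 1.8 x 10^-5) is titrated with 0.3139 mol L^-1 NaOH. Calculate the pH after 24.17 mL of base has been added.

12.76

n(acid) = 0.1305 x 0.03287 = 0.004290 mol; n(NaOH) added = 0.3139 x 0.02417 = 0.007587 mol.
Base is in excess by 0.007587 - 0.004290 = 0.003297 mol in a total volume of 0.05704 L.
[OH^-] = 0.003297/0.05704 = 0.05781 M, so pOH = 1.24 and pH = 14.00 - 1.24 = 12.76.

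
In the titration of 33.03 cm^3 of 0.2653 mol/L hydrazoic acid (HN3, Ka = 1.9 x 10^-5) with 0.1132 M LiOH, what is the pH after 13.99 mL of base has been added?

4.06

Initial n(HN3) = 0.2653 x 0.03303 = 0.008763 mol.
n(LiOH) added = 0.1132 x 0.01399 = 0.001584 mol, converting that many moles of HN3 to N3-.
Remaining n(HN3) = 0.007179 mol; n(N3-) = 0.001584 mol.
By Henderson-Hasselbalch, pH = pKa + log([A^-]/[HA]) = 4.72 + log(0.001584/0.007179) = 4.72 + (-0.66) = 4.06.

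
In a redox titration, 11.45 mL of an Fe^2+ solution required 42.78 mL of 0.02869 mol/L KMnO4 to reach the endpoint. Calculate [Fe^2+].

0.536 M

n(KMnO4) = 0.02869 x 0.04278 = 0.001227 mol.
From the balanced equation, 1 mol KMnO4 reacts with 5 mol Fe^2+, so n(Fe^2+) = 0.001227 x 5/1 = 0.006137 mol.
[Fe^2+] = 0.006137 / 0.01145 L = 0.536 M.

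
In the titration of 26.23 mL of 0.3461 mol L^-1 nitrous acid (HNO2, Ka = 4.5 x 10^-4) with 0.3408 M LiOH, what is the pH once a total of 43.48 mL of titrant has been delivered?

n(acid) = 0.3461 x 0.02623 = 0.009078 mol; n(LiOH) added = 0.3408 x 0.04348 = 0.01482 mol.
Base is in excess by 0.01482 - 0.009078 = 0.005740 mol in a total volume of 0.06971 L.
[OH^-] = 0.005740/0.06971 = 0.08234 M, so pOH = 1.08 and pH = 14.00 - 1.08 = 12.92.

12.92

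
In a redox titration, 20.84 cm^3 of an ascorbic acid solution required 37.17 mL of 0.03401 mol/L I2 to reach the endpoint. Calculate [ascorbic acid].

n(I2) = 0.03401 x 0.03717 = 0.001264 mol.
From the balanced equation, 1 mol I2 reacts with 1 mol ascorbic acid, so n(ascorbic acid) = 0.001264 x 1/1 = 0.001264 mol.
[ascorbic acid] = 0.001264 / 0.02084 L = 0.0607 M.

0.0607 M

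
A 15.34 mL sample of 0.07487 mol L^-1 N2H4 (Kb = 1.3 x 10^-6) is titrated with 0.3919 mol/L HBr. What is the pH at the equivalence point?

n(N2H4) = 0.07487 x 0.01534 = 0.001149 mol; V(HBr) at equivalence = 0.001149/0.3919 = 0.002931 L.
At equivalence the base is fully converted to N2H5+; total volume = 0.01827 L, so [N2H5+] = 0.001149/0.01827 = 0.06286 M.
Ka(N2H5+) = Kw/Kb = 1.0e-14 / 1.3 x 10^-6 = 7.69e-9.
[H^+] = sqrt(Ka x [N2H5+]) = sqrt(7.69e-9 x 0.06286) = 2.20e-5 M.
pH = -log(2.20e-5) = 4.66.

4.66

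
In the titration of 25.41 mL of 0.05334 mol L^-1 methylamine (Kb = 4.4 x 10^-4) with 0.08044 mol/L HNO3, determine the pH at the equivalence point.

6.07

n(CH3NH2) = 0.05334 x 0.02541 = 0.001355 mol; V(HNO3) at equivalence = 0.001355/0.08044 = 0.01685 L.
At equivalence the base is fully converted to CH3NH3+; total volume = 0.04226 L, so [CH3NH3+] = 0.001355/0.04226 = 0.03207 M.
Ka(CH3NH3+) = Kw/Kb = 1.0e-14 / 4.4 x 10^-4 = 2.27e-11.
[H^+] = sqrt(Ka x [CH3NH3+]) = sqrt(2.27e-11 x 0.03207) = 8.54e-7 M.
pH = -log(8.54e-7) = 6.07.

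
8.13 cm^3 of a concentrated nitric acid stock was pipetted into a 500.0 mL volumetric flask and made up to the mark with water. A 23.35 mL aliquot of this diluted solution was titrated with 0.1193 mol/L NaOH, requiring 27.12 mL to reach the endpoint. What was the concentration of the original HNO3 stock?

n(NaOH) = 0.1193 x 0.02712 = 0.003235 mol.
n(HNO3) in the aliquot = 0.003235 mol.
[diluted HNO3] = 0.003235 / 0.02335 = 0.1386 M.
Dilution factor = 500.0/8.130 = 61.50, so [stock] = 0.1386 x 61.50 = 8.52 M.

8.52 M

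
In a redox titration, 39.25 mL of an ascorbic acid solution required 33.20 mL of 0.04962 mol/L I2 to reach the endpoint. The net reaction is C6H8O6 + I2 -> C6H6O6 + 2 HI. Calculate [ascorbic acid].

n(I2) = 0.04962 x 0.03320 = 0.001647 mol.
From the balanced equation, 1 mol I2 reacts with 1 mol ascorbic acid, so n(ascorbic acid) = 0.001647 x 1/1 = 0.001647 mol.
[ascorbic acid] = 0.001647 / 0.03925 L = 0.0420 M.

0.0420 M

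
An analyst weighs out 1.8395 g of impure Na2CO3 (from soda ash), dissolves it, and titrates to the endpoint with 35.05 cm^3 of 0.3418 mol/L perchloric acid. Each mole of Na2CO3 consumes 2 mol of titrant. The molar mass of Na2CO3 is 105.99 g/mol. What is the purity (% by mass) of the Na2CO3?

34.5%

n(HClO4) = 0.3418 x 0.03505 = 0.01198 mol.
n(Na2CO3) = 0.01198 / 2 = 0.005990 mol.
mass of Na2CO3 = 0.005990 x 105.99 = 0.6349 g.
% purity = 0.6349 / 1.8395 x 100 = 34.5%.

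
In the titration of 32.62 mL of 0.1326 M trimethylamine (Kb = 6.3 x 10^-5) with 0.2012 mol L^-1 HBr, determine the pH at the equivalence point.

n((CH3)3N) = 0.1326 x 0.03262 = 0.004325 mol; V(HBr) at equivalence = 0.004325/0.2012 = 0.02150 L.
At equivalence the base is fully converted to (CH3)3NH+; total volume = 0.05412 L, so [(CH3)3NH+] = 0.004325/0.05412 = 0.07993 M.
Ka((CH3)3NH+) = Kw/Kb = 1.0e-14 / 6.3 x 10^-5 = 1.59e-10.
[H^+] = sqrt(Ka x [(CH3)3NH+]) = sqrt(1.59e-10 x 0.07993) = 3.56e-6 M.
pH = -log(3.56e-6) = 5.45.

5.45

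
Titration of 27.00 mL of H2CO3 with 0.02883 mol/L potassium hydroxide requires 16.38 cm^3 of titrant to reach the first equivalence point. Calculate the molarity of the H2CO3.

0.0175 M

n(KOH) = 0.02883 x 0.01638 = 0.0004722 mol.
At the first equivalence point, 1 mol OH^- react per mol H2CO3, so n(H2CO3) = 0.0004722 / 1 = 0.0004722 mol.
[H2CO3] = 0.0004722 / 0.02700 L = 0.0175 M.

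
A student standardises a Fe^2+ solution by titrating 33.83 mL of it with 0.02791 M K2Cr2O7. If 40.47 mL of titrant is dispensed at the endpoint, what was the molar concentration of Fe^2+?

n(K2Cr2O7) = 0.02791 x 0.04047 = 0.001130 mol.
From the balanced equation, 1 mol K2Cr2O7 reacts with 6 mol Fe^2+, so n(Fe^2+) = 0.001130 x 6/1 = 0.006777 mol.
[Fe^2+] = 0.006777 / 0.03383 L = 0.200 M.

0.200 M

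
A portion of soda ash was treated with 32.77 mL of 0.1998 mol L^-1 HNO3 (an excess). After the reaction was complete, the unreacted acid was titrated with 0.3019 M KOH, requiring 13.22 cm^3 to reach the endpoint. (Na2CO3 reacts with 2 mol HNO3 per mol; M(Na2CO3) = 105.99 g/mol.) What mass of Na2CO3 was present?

0.135 g

Total n(HNO3) added = 0.1998 x 0.03277 = 0.006547 mol.
n(KOH) used = 0.3019 x 0.01322 = 0.003991 mol, which equals the excess n(HNO3).
So n(HNO3) consumed by the sample = 0.006547 - 0.003991 = 0.002556 mol.
n(Na2CO3) = 0.002556 / 2 = 0.001278 mol.
mass = 0.001278 mol x 105.99 g/mol = 0.135 g.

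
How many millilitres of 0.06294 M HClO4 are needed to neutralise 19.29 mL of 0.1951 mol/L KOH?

59.8 mL

n(KOH) = 0.1951 mol/L x 0.01929 L = 0.003763 mol.
At equivalence n(HClO4) = n(KOH) = 0.003763 mol.
V(HClO4) = 0.003763 / 0.06294 = 0.05979 L = 59.8 mL.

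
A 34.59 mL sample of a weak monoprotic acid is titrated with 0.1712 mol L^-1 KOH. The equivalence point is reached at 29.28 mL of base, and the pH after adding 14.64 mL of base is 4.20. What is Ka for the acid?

14.64 mL is half of the equivalence volume, so this is the half-equivalence point where [HA] = [A^-].
At half-equivalence pH = pKa, so pKa = 4.20.
Ka = 10^(-4.20) = 6.3 x 10^-5.

6.3 x 10^-5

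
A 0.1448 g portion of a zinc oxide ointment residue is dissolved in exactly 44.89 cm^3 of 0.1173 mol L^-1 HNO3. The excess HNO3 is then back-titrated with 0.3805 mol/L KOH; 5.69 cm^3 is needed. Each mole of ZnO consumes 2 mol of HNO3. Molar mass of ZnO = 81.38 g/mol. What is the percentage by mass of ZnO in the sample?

87.1%

Total n(HNO3) added = 0.1173 x 0.04489 = 0.005266 mol.
n(KOH) used = 0.3805 x 0.005690 = 0.002165 mol, which equals the excess n(HNO3).
So n(HNO3) consumed by the sample = 0.005266 - 0.002165 = 0.003101 mol.
n(ZnO) = 0.003101 / 2 = 0.001550 mol.
mass ZnO = 0.001550 x 81.38 = 0.1262 g, so %ZnO = 0.1262/0.1448 x 100 = 87.1%.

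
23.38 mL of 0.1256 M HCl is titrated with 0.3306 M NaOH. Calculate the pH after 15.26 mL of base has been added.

12.74

n(acid) = 0.1256 x 0.02338 = 0.002937 mol; n(NaOH) added = 0.3306 x 0.01526 = 0.005045 mol.
Base is in excess by 0.005045 - 0.002937 = 0.002108 mol in a total volume of 0.03864 L.
[OH^-] = 0.002108/0.03864 = 0.05457 M, so pOH = 1.26 and pH = 14.00 - 1.26 = 12.74.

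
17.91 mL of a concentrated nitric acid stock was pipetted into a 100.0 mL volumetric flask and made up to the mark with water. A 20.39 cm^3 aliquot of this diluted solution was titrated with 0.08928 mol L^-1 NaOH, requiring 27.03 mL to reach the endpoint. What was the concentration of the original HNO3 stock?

0.661 M

n(NaOH) = 0.08928 x 0.02703 = 0.002413 mol.
n(HNO3) in the aliquot = 0.002413 mol.
[diluted HNO3] = 0.002413 / 0.02039 = 0.1184 M.
Dilution factor = 100.0/17.91 = 5.583, so [stock] = 0.1184 x 5.583 = 0.661 M.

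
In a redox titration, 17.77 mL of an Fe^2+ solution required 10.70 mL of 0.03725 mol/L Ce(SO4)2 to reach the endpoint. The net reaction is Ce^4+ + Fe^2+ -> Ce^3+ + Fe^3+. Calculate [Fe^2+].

0.0224 M

n(Ce(SO4)2) = 0.03725 x 0.01070 = 0.0003986 mol.
From the balanced equation, 1 mol Ce(SO4)2 reacts with 1 mol Fe^2+, so n(Fe^2+) = 0.0003986 x 1/1 = 0.0003986 mol.
[Fe^2+] = 0.0003986 / 0.01777 L = 0.0224 M.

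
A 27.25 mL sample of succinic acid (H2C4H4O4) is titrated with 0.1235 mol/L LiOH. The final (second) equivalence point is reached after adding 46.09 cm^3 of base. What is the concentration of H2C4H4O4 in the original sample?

n(LiOH) = 0.1235 x 0.04609 = 0.005692 mol.
At the final (second) equivalence point, 2 mol OH^- react per mol H2C4H4O4, so n(H2C4H4O4) = 0.005692 / 2 = 0.002846 mol.
[H2C4H4O4] = 0.002846 / 0.02725 L = 0.104 M.

0.104 M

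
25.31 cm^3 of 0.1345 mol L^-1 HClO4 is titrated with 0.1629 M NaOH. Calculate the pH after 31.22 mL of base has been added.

n(acid) = 0.1345 x 0.02531 = 0.003404 mol; n(NaOH) added = 0.1629 x 0.03122 = 0.005086 mol.
Base is in excess by 0.005086 - 0.003404 = 0.001682 mol in a total volume of 0.05653 L.
[OH^-] = 0.001682/0.05653 = 0.02975 M, so pOH = 1.53 and pH = 14.00 - 1.53 = 12.47.

12.47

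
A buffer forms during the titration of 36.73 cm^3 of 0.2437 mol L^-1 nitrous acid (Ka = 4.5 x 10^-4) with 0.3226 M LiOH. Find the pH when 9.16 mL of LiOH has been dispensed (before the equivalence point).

Initial n(HNO2) = 0.2437 x 0.03673 = 0.008951 mol.
n(LiOH) added = 0.3226 x 0.009160 = 0.002955 mol, converting that many moles of HNO2 to NO2-.
Remaining n(HNO2) = 0.005996 mol; n(NO2-) = 0.002955 mol.
By Henderson-Hasselbalch, pH = pKa + log([A^-]/[HA]) = 3.35 + log(0.002955/0.005996) = 3.35 + (-0.31) = 3.04.

3.04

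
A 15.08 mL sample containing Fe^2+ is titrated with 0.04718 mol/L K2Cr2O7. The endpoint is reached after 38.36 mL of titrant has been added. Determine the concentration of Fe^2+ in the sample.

0.720 M

n(K2Cr2O7) = 0.04718 x 0.03836 = 0.001810 mol.
From the balanced equation, 1 mol K2Cr2O7 reacts with 6 mol Fe^2+, so n(Fe^2+) = 0.001810 x 6/1 = 0.01086 mol.
[Fe^2+] = 0.01086 / 0.01508 L = 0.720 M.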